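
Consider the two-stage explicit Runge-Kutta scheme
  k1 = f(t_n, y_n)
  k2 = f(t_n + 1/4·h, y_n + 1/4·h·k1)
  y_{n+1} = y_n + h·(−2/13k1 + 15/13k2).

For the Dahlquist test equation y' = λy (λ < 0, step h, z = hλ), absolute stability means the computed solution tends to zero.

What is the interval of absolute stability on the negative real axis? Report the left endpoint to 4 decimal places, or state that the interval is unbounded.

(-3.4667, 0).

Test eqn y'=λy, z=hλ:
  k1=λy_n ⇒ h·k1=z·y_n;  k2=λ(1+1/4z)y_n ⇒ h·k2=z(1+1/4z)y_n
  y_{n+1}/y_n = 1 − 2/13z + 15/13z(1+1/4z) = 1 + z + 15/52z²
  so R(z) = 1 + z + 15/52z².

Solve |R(x)|<1 on ℝ⁻.
x=-1.6: |R|=0.1385
R=1: x+15/52x²=0 ⇒ x=−52/15=-3.4667; min R=1−1/(4·15/52)=0.1333>−1
Confirm numerically:
  x=-2.973: |R|=0.57663 <1
  x=-1.646: |R|=0.13553 <1
  x=-1.415: |R|=0.16256 <1
  x=-3.927: |R|=1.52146 >1
  x=-3.858: |R|=1.43551 >1
  x=-3.630: |R|=1.17103 >1
Interval (-3.4667, 0).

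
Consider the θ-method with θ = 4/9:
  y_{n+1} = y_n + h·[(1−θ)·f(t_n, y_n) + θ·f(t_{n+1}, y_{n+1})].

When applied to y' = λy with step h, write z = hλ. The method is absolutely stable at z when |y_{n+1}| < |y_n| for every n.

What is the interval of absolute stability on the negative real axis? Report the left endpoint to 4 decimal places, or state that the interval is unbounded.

z∈(-18.0000,0).

Set f=λy, z=hλ:
  y_{n+1} = y_n + z·[5/9·y_n + 4/9·y_{n+1}] ⇒ (1 − 4/9z)y_{n+1} = (1 + 5/9z)y_n
  so R(z) = (1 + 5/9z)/(1 − 4/9z).

Find x<0 with |R(x)|<1.
x=-1.6: |R|=0.0649
R=−1: 1+5/9x = −1+4/9x ⇒ -1/9x=2 ⇒ x=2/(-1/9)=-18.0000
Confirm numerically:
  x=-17.818: |R|=0.99773 <1
  x=-14.431: |R|=0.94651 <1
  x=-10.992: |R|=0.86769 <1
  x=-10.491: |R|=0.85266 <1
  x=-18.570: |R|=1.00684 >1
  x=-18.502: |R|=1.00605 >1
Stable set (-18.0000, 0).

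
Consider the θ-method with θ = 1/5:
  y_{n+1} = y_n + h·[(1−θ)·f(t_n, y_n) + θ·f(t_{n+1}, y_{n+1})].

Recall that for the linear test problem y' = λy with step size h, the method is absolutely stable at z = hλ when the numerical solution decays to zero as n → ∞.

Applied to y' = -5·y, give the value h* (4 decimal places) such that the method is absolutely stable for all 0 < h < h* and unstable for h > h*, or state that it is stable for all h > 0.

(-3.3333,0); λ=-5 ⇒ h* = (10/3)/5 = 0.6667.

Test eqn y'=λy, z=hλ:
  y_{n+1} = y_n + z·[4/5·y_n + 1/5·y_{n+1}] ⇒ (1 − 1/5z)y_{n+1} = (1 + 4/5z)y_n
  ⇒ R(z) = (1 + 4/5z)/(1 − 1/5z).

Boundary: |R(x)|=1, x<0.
x=-0.65: |R|=0.4248
R=−1: 1+4/5x = −1+1/5x ⇒ -3/5x=2 ⇒ x=2/(-3/5)=-3.3333
Confirm numerically:
  x=-3.229: |R|=0.96196 <1
  x=-3.187: |R|=0.94638 <1
  x=-3.030: |R|=0.88667 <1
  x=-2.116: |R|=0.48679 <1
  x=-3.926: |R|=1.19919 >1
  x=-3.923: |R|=1.19825 >1
  x=-3.826: |R|=1.16746 >1
Interval (-3.3333, 0).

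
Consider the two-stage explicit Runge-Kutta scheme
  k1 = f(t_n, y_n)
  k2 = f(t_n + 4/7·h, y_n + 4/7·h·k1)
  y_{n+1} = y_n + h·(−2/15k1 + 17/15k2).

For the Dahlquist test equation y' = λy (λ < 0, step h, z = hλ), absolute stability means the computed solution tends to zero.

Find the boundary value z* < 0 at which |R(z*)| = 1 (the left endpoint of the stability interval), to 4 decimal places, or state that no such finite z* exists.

z* = -1.5441.

Set f=λy, z=hλ:
  k1=λy_n ⇒ h·k1=z·y_n;  k2=λ(1+4/7z)y_n ⇒ h·k2=z(1+4/7z)y_n
  y_{n+1}/y_n = 1 − 2/15z + 17/15z(1+4/7z) = 1 + z + 68/105z²
  so R(z) = 1 + z + 68/105z².

Need |R(x)|<1, x<0.
x=-0.92: |R|=0.6281
R=1: x+68/105x²=0 ⇒ x=−105/68=-1.5441; min R=1−1/(4·68/105)=0.6140>−1
Confirm numerically:
  x=-1.389: |R|=0.86047 <1
  x=-1.279: |R|=0.78040 <1
  x=-1.225: |R|=0.74683 <1
  x=-1.833: |R|=1.34293 >1
  x=-1.760: |R|=1.24606 >1
Interval (-1.5441, 0).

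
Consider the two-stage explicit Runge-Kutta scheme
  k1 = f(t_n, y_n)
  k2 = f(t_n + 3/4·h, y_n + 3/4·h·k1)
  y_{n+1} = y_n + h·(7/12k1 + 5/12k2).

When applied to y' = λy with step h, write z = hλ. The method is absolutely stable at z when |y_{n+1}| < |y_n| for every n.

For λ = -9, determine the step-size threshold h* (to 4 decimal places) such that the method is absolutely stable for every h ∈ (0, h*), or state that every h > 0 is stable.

With y'=λy (z=hλ):
  k1=λy_n ⇒ h·k1=z·y_n;  k2=λ(1+3/4z)y_n ⇒ h·k2=z(1+3/4z)y_n
  y_{n+1}/y_n = 1 + 7/12z + 5/12z(1+3/4z) = 1 + z + 5/16z²
  so R(z) = 1 + z + 5/16z².

Find x<0 with |R(x)|<1.
x=-1.03: |R|=0.3015
R=1: x+5/16x²=0 ⇒ x=−16/5=-3.2000; min R=1−1/(4·5/16)=0.2000>−1
Confirm numerically:
  x=-2.980: |R|=0.79513 <1
  x=-2.690: |R|=0.57128 <1
  x=-1.869: |R|=0.22261 <1
  x=-1.463: |R|=0.20587 <1
  x=-3.303: |R|=1.10632 >1
  x=-3.256: |R|=1.05698 >1
  x=-3.254: |R|=1.05491 >1
So |R|<1 on (-3.2000, 0).

(-3.2000,0); λ=-9 ⇒ h* = (16/5)/9 = 0.3556.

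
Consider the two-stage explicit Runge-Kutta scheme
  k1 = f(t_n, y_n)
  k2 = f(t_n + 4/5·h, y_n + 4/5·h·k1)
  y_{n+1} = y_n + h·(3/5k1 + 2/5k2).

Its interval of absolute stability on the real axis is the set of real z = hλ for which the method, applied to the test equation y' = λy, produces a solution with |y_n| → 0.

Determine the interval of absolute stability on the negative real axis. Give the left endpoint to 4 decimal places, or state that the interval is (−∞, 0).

(-3.1250, 0).

On y'=λy, z=hλ:
  k1=λy_n ⇒ h·k1=z·y_n;  k2=λ(1+4/5z)y_n ⇒ h·k2=z(1+4/5z)y_n
  y_{n+1}/y_n = 1 + 3/5z + 2/5z(1+4/5z) = 1 + z + 8/25z²
  ⇒ R(z) = 1 + z + 8/25z².

Need |R(x)|<1, x<0.
x=-1.07: |R|=0.2964
R=1: x+8/25x²=0 ⇒ x=−25/8=-3.1250; min R=1−1/(4·8/25)=0.2188>−1
Confirm numerically:
  x=-2.886: |R|=0.77928 <1
  x=-2.182: |R|=0.34156 <1
  x=-1.674: |R|=0.22273 <1
  x=-3.692: |R|=1.66988 >1
  x=-3.504: |R|=1.42497 >1
  x=-3.179: |R|=1.05493 >1
So |R|<1 on (-3.1250, 0).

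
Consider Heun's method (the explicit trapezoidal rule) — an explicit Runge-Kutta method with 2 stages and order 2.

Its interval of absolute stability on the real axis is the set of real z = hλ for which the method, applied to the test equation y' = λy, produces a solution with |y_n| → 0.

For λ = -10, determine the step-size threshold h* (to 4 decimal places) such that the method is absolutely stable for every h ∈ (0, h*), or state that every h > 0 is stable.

(-2.0000,0); λ=-10 ⇒ h* = 0.2000.

With y'=λy (z=hλ):
  order 2, 2-stage ⇒ R(z)=1+z+z^2/2
  (e.g. R(-1.06)=0.50180, |R|=0.50180)

Boundary: |R(x)|=1, x<0.
x=-1.06: |R|=0.5018
|R(-2.32)|=1.3712 |R(-1.75)|=0.7812 |R(-0.72)|=0.5392
Bisect:
  x_lo=-2.7187 |R|=1.9769  x_hi=-0.3038 |R|=0.7424
  mid=-1.51123 |R|=0.63068 →hi
  mid=-2.11495 |R|=1.12156 →lo
  mid=-1.81309 |R|=0.83056 →hi
  mid=-1.96402 |R|=0.96467 →hi
  mid=-2.03949 |R|=1.04026 →lo
  mid=-2.00175 |R|=1.00175 →lo
  mid=-1.98289 |R|=0.98303 →hi
  ...
  [-2.00013,-1.99998] ⇒ x*=-2.0000
So |R|<1 on (-2.0000, 0).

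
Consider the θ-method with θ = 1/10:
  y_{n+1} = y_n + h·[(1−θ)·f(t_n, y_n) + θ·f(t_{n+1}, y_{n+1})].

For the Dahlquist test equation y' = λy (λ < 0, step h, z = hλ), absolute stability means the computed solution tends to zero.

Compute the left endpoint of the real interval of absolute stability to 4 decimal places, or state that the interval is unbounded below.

On y'=λy, z=hλ:
  y_{n+1} = y_n + z·[9/10·y_n + 1/10·y_{n+1}] ⇒ (1 − 1/10z)y_{n+1} = (1 + 9/10z)y_n
  ⇒ R(z) = (1 + 9/10z)/(1 − 1/10z).

Solve |R(x)|<1 on ℝ⁻.
x=-1.45: |R|=0.2664
R=−1: 1+9/10x = −1+1/10x ⇒ -4/5x=2 ⇒ x=2/(-4/5)=-2.5000
Confirm numerically:
  x=-2.341: |R|=0.89693 <1
  x=-2.273: |R|=0.85203 <1
  x=-2.217: |R|=0.81468 <1
  x=-1.158: |R|=0.03782 <1
  x=-2.711: |R|=1.13280 >1
  x=-2.557: |R|=1.03631 >1
So |R|<1 on (-2.5000, 0).

z* = -2.5000.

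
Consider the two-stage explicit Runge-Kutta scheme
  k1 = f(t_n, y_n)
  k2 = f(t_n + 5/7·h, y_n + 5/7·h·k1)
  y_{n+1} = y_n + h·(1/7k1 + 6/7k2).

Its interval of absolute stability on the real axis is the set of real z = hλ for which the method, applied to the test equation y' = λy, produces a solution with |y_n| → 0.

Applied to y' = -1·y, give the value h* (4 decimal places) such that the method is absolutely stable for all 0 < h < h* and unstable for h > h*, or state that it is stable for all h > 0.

(-1.6333,0); λ=-1 ⇒ h* = (49/30)/1 = 1.6333.

On y'=λy, z=hλ:
  k1=λy_n ⇒ h·k1=z·y_n;  k2=λ(1+5/7z)y_n ⇒ h·k2=z(1+5/7z)y_n
  y_{n+1}/y_n = 1 + 1/7z + 6/7z(1+5/7z) = 1 + z + 30/49z²
  Hence R(z) = 1 + z + 30/49z².

Find x<0 with |R(x)|<1.
x=-1.36: |R|=0.7724
R=1: x+30/49x²=0 ⇒ x=−49/30=-1.6333; min R=1−1/(4·30/49)=0.5917>−1
Confirm numerically:
  x=-1.517: |R|=0.89195 <1
  x=-1.174: |R|=0.66984 <1
  x=-0.971: |R|=0.60625 <1
  x=-0.826: |R|=0.59172 <1
  x=-2.122: |R|=1.63487 >1
  x=-1.995: |R|=1.44175 >1
  x=-1.927: |R|=1.34647 >1
Stable set (-1.6333, 0).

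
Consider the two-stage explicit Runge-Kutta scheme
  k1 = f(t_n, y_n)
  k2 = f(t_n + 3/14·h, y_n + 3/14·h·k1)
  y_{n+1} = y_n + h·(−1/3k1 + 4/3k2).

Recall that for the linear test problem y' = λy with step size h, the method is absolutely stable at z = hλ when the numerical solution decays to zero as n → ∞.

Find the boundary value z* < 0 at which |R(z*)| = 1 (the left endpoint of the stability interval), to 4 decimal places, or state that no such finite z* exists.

Set f=λy, z=hλ:
  k1=λy_n ⇒ h·k1=z·y_n;  k2=λ(1+3/14z)y_n ⇒ h·k2=z(1+3/14z)y_n
  y_{n+1}/y_n = 1 − 1/3z + 4/3z(1+3/14z) = 1 + z + 2/7z²
  ⇒ R(z) = 1 + z + 2/7z².

Boundary: |R(x)|=1, x<0.
x=-0.44: |R|=0.6153
R=1: x+2/7x²=0 ⇒ x=−7/2=-3.5000; min R=1−1/(4·2/7)=0.1250>−1
Confirm numerically:
  x=-3.050: |R|=0.60786 <1
  x=-2.195: |R|=0.18158 <1
  x=-1.603: |R|=0.13117 <1
  x=-1.463: |R|=0.14853 <1
  x=-3.951: |R|=1.50911 >1
  x=-3.648: |R|=1.15426 >1
Stable set (-3.5000, 0).

left endpoint -3.5000.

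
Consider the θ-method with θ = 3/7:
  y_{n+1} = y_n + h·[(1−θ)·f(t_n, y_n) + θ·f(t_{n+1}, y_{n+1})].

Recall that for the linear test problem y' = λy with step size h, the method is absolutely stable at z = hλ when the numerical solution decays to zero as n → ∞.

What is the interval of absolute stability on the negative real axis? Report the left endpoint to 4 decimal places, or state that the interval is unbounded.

z∈(-14.0000,0).

Test eqn y'=λy, z=hλ:
  y_{n+1} = y_n + z·[4/7·y_n + 3/7·y_{n+1}] ⇒ (1 − 3/7z)y_{n+1} = (1 + 4/7z)y_n
  R(z) = (1 + 4/7z)/(1 − 3/7z).

Need |R(x)|<1, x<0.
x=-1.77: |R|=0.0065
R=−1: 1+4/7x = −1+3/7x ⇒ -1/7x=2 ⇒ x=2/(-1/7)=-14.0000
Confirm numerically:
  x=-13.115: |R|=0.98090 <1
  x=-12.755: |R|=0.97250 <1
  x=-5.652: |R|=0.65153 <1
  x=-14.514: |R|=1.01017 >1
  x=-14.464: |R|=1.00921 >1
Stable set (-14.0000, 0).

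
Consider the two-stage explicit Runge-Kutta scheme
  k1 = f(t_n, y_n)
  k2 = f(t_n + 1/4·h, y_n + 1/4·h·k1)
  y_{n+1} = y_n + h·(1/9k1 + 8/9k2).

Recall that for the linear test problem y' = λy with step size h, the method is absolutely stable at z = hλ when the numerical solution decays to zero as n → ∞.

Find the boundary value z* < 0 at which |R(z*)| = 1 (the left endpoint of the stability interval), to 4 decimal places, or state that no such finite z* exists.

left endpoint -4.5000.

Test eqn y'=λy, z=hλ:
  k1=λy_n ⇒ h·k1=z·y_n;  k2=λ(1+1/4z)y_n ⇒ h·k2=z(1+1/4z)y_n
  y_{n+1}/y_n = 1 + 1/9z + 8/9z(1+1/4z) = 1 + z + 2/9z²
  R(z) = 1 + z + 2/9z².

Boundary: |R(x)|=1, x<0.
x=-0.86: |R|=0.3044
R=1: x+2/9x²=0 ⇒ x=−9/2=-4.5000; min R=1−1/(4·2/9)=-0.1250>−1
Confirm numerically:
  x=-3.053: |R|=0.01829 <1
  x=-3.016: |R|=0.00539 <1
  x=-2.808: |R|=0.05581 <1
  x=-4.800: |R|=1.32000 >1
  x=-4.524: |R|=1.02413 >1
So |R|<1 on (-4.5000, 0).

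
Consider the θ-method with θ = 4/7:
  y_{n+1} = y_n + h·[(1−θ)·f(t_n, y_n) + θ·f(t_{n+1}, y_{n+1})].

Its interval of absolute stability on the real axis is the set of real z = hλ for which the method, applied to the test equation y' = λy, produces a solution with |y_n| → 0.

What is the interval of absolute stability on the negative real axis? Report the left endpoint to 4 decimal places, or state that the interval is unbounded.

unbounded; (−∞, 0).

Test eqn y'=λy, z=hλ:
  y_{n+1} = y_n + z·[3/7·y_n + 4/7·y_{n+1}] ⇒ (1 − 4/7z)y_{n+1} = (1 + 3/7z)y_n
  R(z) = (1 + 3/7z)/(1 − 4/7z).

Find x<0 with |R(x)|<1.
x=-0.7: |R|=0.5000
x=-2: |R|=0.0667
x=-10: |R|=0.4894
x=-100: |R|=0.7199
θ=4/7≥1/2 ⇒ |1+3/7x|<|1−4/7x| ∀x<0 ⇒ interval (−∞,0).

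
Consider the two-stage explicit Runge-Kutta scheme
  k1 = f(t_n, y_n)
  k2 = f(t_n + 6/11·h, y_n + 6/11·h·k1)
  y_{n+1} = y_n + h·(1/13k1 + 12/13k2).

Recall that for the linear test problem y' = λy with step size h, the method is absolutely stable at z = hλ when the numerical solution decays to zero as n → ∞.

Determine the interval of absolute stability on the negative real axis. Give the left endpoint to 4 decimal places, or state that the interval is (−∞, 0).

On y'=λy, z=hλ:
  k1=λy_n ⇒ h·k1=z·y_n;  k2=λ(1+6/11z)y_n ⇒ h·k2=z(1+6/11z)y_n
  y_{n+1}/y_n = 1 + 1/13z + 12/13z(1+6/11z) = 1 + z + 72/143z²
  so R(z) = 1 + z + 72/143z².

Need |R(x)|<1, x<0.
x=-0.42: |R|=0.6688
R=1: x+72/143x²=0 ⇒ x=−143/72=-1.9861; min R=1−1/(4·72/143)=0.5035>−1
Confirm numerically:
  x=-1.747: |R|=0.78968 <1
  x=-1.533: |R|=0.65026 <1
  x=-1.125: |R|=0.51224 <1
  x=-0.852: |R|=0.51349 <1
  x=-2.405: |R|=1.50724 >1
  x=-2.233: |R|=1.27758 >1
  x=-2.155: |R|=1.18325 >1
So |R|<1 on (-1.9861, 0).

(-1.9861, 0).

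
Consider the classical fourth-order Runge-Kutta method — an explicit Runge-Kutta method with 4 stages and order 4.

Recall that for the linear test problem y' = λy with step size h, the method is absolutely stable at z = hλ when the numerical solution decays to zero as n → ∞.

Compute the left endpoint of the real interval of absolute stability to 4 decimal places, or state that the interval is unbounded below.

left endpoint -2.7853.

Set f=λy, z=hλ:
  order 4, 4-stage ⇒ R(z)=1+z+z^2/2+z^3/6+z^4/24
  (e.g. R(-0.63)=0.53334, |R|=0.53334)

Need |R(x)|<1, x<0.
x=-0.63: |R|=0.5333
|R(-3.05)|=1.4782 |R(-1.97)|=0.3238 |R(-1.69)|=0.2735
Bisect:
  x_lo=-3.1974 |R|=1.8212  x_hi=-0.2404 |R|=0.7863
  mid=-1.71890 |R|=0.27570 →hi
  mid=-2.45815 |R|=0.60887 →hi
  mid=-2.82778 |R|=1.06597 →lo
  mid=-2.64297 |R|=0.80578 →hi
  mid=-2.73537 |R|=0.92731 →hi
  mid=-2.78158 |R|=0.99441 →hi
  mid=-2.80468 |R|=1.02962 →lo
  mid=-2.79313 |R|=1.01188 →lo
  ...
  [-2.78537,-2.78519] ⇒ x*=-2.7853
Stable set (-2.7853, 0).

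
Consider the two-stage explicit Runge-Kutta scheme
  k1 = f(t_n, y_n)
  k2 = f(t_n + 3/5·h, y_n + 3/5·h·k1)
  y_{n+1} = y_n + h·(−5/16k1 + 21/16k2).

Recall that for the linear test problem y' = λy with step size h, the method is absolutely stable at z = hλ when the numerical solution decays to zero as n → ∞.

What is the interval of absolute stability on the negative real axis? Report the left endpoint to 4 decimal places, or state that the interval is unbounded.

z∈(-1.2698,0).

Set f=λy, z=hλ:
  k1=λy_n ⇒ h·k1=z·y_n;  k2=λ(1+3/5z)y_n ⇒ h·k2=z(1+3/5z)y_n
  y_{n+1}/y_n = 1 − 5/16z + 21/16z(1+3/5z) = 1 + z + 63/80z²
  Hence R(z) = 1 + z + 63/80z².

Need |R(x)|<1, x<0.
x=-1.32: |R|=1.0521
R=1: x+63/80x²=0 ⇒ x=−80/63=-1.2698; min R=1−1/(4·63/80)=0.6825>−1
Confirm numerically:
  x=-1.167: |R|=0.90549 <1
  x=-1.133: |R|=0.87791 <1
  x=-1.109: |R|=0.85953 <1
  x=-1.059: |R|=0.82417 <1
  x=-1.506: |R|=1.28008 >1
  x=-1.462: |R|=1.22124 >1
  x=-1.359: |R|=1.09542 >1
So |R|<1 on (-1.2698, 0).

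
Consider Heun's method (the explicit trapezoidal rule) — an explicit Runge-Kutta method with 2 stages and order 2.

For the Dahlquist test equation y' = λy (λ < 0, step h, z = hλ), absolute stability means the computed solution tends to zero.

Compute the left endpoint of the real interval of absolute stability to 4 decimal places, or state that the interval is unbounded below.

z* = -2.0000.

Set f=λy, z=hλ:
  order 2, 2-stage ⇒ R(z)=1+z+z^2/2
  (e.g. R(-1.13)=0.50845, |R|=0.50845)

Boundary: |R(x)|=1, x<0.
x=-1.13: |R|=0.5085
|R(-1.64)|=0.7048 |R(-1.3)|=0.5450 |R(-1.26)|=0.5338
Bisect:
  x_lo=-2.8061 |R|=2.1310  x_hi=-0.1895 |R|=0.8285
  mid=-1.49781 |R|=0.62391 →hi
  mid=-2.15196 |R|=1.16351 →lo
  mid=-1.82488 |R|=0.84022 →hi
  mid=-1.98842 |R|=0.98849 →hi
  mid=-2.07019 |R|=1.07265 →lo
  mid=-2.02931 |R|=1.02974 →lo
  mid=-2.00886 |R|=1.00890 →lo
  mid=-1.99864 |R|=0.99864 →hi
  ...
  [-2.00008,-1.99992] ⇒ x*=-2.0000
So |R|<1 on (-2.0000, 0).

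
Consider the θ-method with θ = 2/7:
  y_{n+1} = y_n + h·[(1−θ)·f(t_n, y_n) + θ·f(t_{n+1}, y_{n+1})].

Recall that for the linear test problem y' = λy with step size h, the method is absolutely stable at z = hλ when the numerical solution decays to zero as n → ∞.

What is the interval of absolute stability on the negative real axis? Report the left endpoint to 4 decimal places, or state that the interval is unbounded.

With y'=λy (z=hλ):
  y_{n+1} = y_n + z·[5/7·y_n + 2/7·y_{n+1}] ⇒ (1 − 2/7z)y_{n+1} = (1 + 5/7z)y_n
  ⇒ R(z) = (1 + 5/7z)/(1 − 2/7z).

Find x<0 with |R(x)|<1.
x=-1.78: |R|=0.1799
R=−1: 1+5/7x = −1+2/7x ⇒ -3/7x=2 ⇒ x=2/(-3/7)=-4.6667
Confirm numerically:
  x=-4.427: |R|=0.95465 <1
  x=-3.867: |R|=0.83718 <1
  x=-2.273: |R|=0.37805 <1
  x=-2.077: |R|=0.30348 <1
  x=-4.948: |R|=1.04995 >1
  x=-4.778: |R|=1.02017 >1
Stable set (-4.6667, 0).

(-4.6667, 0).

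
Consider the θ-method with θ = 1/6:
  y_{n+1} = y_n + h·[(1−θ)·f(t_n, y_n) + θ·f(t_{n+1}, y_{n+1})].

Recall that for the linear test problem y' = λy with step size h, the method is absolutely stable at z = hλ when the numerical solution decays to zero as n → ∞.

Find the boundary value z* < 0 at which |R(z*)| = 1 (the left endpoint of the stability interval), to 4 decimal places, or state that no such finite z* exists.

z* = -3.0000.

With y'=λy (z=hλ):
  y_{n+1} = y_n + z·[5/6·y_n + 1/6·y_{n+1}] ⇒ (1 − 1/6z)y_{n+1} = (1 + 5/6z)y_n
  R(z) = (1 + 5/6z)/(1 − 1/6z).

Need |R(x)|<1, x<0.
x=-0.86: |R|=0.2478
R=−1: 1+5/6x = −1+1/6x ⇒ -2/3x=2 ⇒ x=2/(-2/3)=-3.0000
Confirm numerically:
  x=-2.809: |R|=0.91327 <1
  x=-1.656: |R|=0.29781 <1
  x=-1.478: |R|=0.18588 <1
  x=-1.244: |R|=0.03037 <1
  x=-3.529: |R|=1.22206 >1
  x=-3.176: |R|=1.07672 >1
So |R|<1 on (-3.0000, 0).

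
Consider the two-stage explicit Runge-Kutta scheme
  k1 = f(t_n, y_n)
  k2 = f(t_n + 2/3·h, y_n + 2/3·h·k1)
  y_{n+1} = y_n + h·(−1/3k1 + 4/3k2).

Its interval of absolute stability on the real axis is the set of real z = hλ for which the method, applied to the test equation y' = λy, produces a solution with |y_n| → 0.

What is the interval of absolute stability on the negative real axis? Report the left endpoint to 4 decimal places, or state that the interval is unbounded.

On y'=λy, z=hλ:
  k1=λy_n ⇒ h·k1=z·y_n;  k2=λ(1+2/3z)y_n ⇒ h·k2=z(1+2/3z)y_n
  y_{n+1}/y_n = 1 − 1/3z + 4/3z(1+2/3z) = 1 + z + 8/9z²
  ⇒ R(z) = 1 + z + 8/9z².

Boundary: |R(x)|=1, x<0.
x=-0.52: |R|=0.7204
R=1: x+8/9x²=0 ⇒ x=−9/8=-1.1250; min R=1−1/(4·8/9)=0.7188>−1
Confirm numerically:
  x=-1.056: |R|=0.93523 <1
  x=-1.039: |R|=0.92057 <1
  x=-0.871: |R|=0.80335 <1
  x=-0.661: |R|=0.72737 <1
  x=-1.659: |R|=1.78747 >1
  x=-1.434: |R|=1.39387 >1
  x=-1.414: |R|=1.36324 >1
Interval (-1.1250, 0).

(-1.1250, 0).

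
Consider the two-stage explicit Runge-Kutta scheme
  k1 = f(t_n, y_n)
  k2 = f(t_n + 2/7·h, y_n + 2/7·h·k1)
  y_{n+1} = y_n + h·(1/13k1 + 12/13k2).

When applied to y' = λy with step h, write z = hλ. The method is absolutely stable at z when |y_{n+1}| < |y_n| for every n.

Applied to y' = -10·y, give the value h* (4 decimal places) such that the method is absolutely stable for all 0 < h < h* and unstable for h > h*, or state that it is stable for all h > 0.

(-3.7917,0); λ=-10 ⇒ h* = (91/24)/10 = 0.3792.

On y'=λy, z=hλ:
  k1=λy_n ⇒ h·k1=z·y_n;  k2=λ(1+2/7z)y_n ⇒ h·k2=z(1+2/7z)y_n
  y_{n+1}/y_n = 1 + 1/13z + 12/13z(1+2/7z) = 1 + z + 24/91z²
  Hence R(z) = 1 + z + 24/91z².

Need |R(x)|<1, x<0.
x=-1.48: |R|=0.0977
R=1: x+24/91x²=0 ⇒ x=−91/24=-3.7917; min R=1−1/(4·24/91)=0.0521>−1
Confirm numerically:
  x=-3.670: |R|=0.88224 <1
  x=-2.283: |R|=0.09162 <1
  x=-2.226: |R|=0.08083 <1
  x=-4.315: |R|=1.59556 >1
  x=-4.057: |R|=1.28390 >1
Stable set (-3.7917, 0).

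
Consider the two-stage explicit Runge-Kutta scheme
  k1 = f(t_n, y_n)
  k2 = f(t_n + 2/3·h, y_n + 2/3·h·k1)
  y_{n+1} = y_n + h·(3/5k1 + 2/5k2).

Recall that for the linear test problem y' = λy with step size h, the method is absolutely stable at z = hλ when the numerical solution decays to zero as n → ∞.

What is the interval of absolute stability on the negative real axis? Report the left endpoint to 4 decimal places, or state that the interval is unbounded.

On y'=λy, z=hλ:
  k1=λy_n ⇒ h·k1=z·y_n;  k2=λ(1+2/3z)y_n ⇒ h·k2=z(1+2/3z)y_n
  y_{n+1}/y_n = 1 + 3/5z + 2/5z(1+2/3z) = 1 + z + 4/15z²
  R(z) = 1 + z + 4/15z².

Need |R(x)|<1, x<0.
x=-1.73: |R|=0.0681
R=1: x+4/15x²=0 ⇒ x=−15/4=-3.7500; min R=1−1/(4·4/15)=0.0625>−1
Confirm numerically:
  x=-3.571: |R|=0.82954 <1
  x=-3.362: |R|=0.65215 <1
  x=-2.599: |R|=0.20228 <1
  x=-2.081: |R|=0.07382 <1
  x=-4.097: |R|=1.37911 >1
  x=-4.025: |R|=1.29517 >1
  x=-4.006: |R|=1.27348 >1
So |R|<1 on (-3.7500, 0).

z∈(-3.7500,0).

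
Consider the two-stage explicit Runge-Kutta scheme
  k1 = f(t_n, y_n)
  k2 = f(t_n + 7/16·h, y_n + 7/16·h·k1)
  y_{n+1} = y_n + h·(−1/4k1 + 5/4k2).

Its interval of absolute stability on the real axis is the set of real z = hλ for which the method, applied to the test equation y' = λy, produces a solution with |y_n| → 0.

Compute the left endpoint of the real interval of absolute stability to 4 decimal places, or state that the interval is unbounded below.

left endpoint -1.8286.

Test eqn y'=λy, z=hλ:
  k1=λy_n ⇒ h·k1=z·y_n;  k2=λ(1+7/16z)y_n ⇒ h·k2=z(1+7/16z)y_n
  y_{n+1}/y_n = 1 − 1/4z + 5/4z(1+7/16z) = 1 + z + 35/64z²
  Hence R(z) = 1 + z + 35/64z².

Solve |R(x)|<1 on ℝ⁻.
x=-0.75: |R|=0.5576
R=1: x+35/64x²=0 ⇒ x=−64/35=-1.8286; min R=1−1/(4·35/64)=0.5429>−1
Confirm numerically:
  x=-1.385: |R|=0.66403 <1
  x=-1.157: |R|=0.57507 <1
  x=-1.050: |R|=0.55293 <1
  x=-2.407: |R|=1.76140 >1
  x=-1.896: |R|=1.06991 >1
So |R|<1 on (-1.8286, 0).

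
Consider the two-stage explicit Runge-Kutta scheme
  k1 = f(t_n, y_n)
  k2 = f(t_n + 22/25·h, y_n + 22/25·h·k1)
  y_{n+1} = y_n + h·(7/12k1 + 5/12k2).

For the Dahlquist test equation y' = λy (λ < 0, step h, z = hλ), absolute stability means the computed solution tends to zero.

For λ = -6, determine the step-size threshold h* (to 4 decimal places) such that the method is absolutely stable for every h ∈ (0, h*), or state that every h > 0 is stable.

(-2.7273,0); λ=-6 ⇒ h* = (30/11)/6 = 0.4545.

With y'=λy (z=hλ):
  k1=λy_n ⇒ h·k1=z·y_n;  k2=λ(1+22/25z)y_n ⇒ h·k2=z(1+22/25z)y_n
  y_{n+1}/y_n = 1 + 7/12z + 5/12z(1+22/25z) = 1 + z + 11/30z²
  Hence R(z) = 1 + z + 11/30z².

Solve |R(x)|<1 on ℝ⁻.
x=-0.82: |R|=0.4265
R=1: x+11/30x²=0 ⇒ x=−30/11=-2.7273; min R=1−1/(4·11/30)=0.3182>−1
Confirm numerically:
  x=-2.489: |R|=0.78254 <1
  x=-1.865: |R|=0.41035 <1
  x=-1.310: |R|=0.31924 <1
  x=-1.263: |R|=0.32190 <1
  x=-3.170: |R|=1.51460 >1
  x=-2.946: |R|=1.23627 >1
  x=-2.911: |R|=1.19610 >1
Stable set (-2.7273, 0).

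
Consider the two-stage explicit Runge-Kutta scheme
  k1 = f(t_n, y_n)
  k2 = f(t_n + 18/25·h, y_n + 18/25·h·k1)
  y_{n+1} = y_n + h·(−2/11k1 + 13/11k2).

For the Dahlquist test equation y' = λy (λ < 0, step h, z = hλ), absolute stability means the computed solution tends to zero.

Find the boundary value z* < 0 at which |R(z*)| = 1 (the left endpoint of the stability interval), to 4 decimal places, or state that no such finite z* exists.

left endpoint -1.1752.

Test eqn y'=λy, z=hλ:
  k1=λy_n ⇒ h·k1=z·y_n;  k2=λ(1+18/25z)y_n ⇒ h·k2=z(1+18/25z)y_n
  y_{n+1}/y_n = 1 − 2/11z + 13/11z(1+18/25z) = 1 + z + 234/275z²
  ⇒ R(z) = 1 + z + 234/275z².

Boundary: |R(x)|=1, x<0.
x=-1.61: |R|=1.5956
R=1: x+234/275x²=0 ⇒ x=−275/234=-1.1752; min R=1−1/(4·234/275)=0.7062>−1
Confirm numerically:
  x=-1.032: |R|=0.87424 <1
  x=-1.006: |R|=0.85515 <1
  x=-0.719: |R|=0.72089 <1
  x=-0.648: |R|=0.70930 <1
  x=-1.667: |R|=1.69758 >1
  x=-1.283: |R|=1.11767 >1
Interval (-1.1752, 0).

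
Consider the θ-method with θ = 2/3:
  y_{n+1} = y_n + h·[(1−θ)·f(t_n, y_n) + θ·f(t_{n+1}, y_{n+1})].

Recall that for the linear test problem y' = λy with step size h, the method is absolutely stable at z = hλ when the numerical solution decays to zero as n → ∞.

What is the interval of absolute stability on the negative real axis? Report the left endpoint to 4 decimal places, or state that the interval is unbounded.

interval (−∞, 0).

Set f=λy, z=hλ:
  y_{n+1} = y_n + z·[1/3·y_n + 2/3·y_{n+1}] ⇒ (1 − 2/3z)y_{n+1} = (1 + 1/3z)y_n
  R(z) = (1 + 1/3z)/(1 − 2/3z).

Find x<0 with |R(x)|<1.
x=-0.57: |R|=0.5870
x=-2: |R|=0.1429
x=-10: |R|=0.3043
x=-100: |R|=0.4778
θ=2/3≥1/2 ⇒ |1+1/3x|<|1−2/3x| ∀x<0 ⇒ unbounded interval.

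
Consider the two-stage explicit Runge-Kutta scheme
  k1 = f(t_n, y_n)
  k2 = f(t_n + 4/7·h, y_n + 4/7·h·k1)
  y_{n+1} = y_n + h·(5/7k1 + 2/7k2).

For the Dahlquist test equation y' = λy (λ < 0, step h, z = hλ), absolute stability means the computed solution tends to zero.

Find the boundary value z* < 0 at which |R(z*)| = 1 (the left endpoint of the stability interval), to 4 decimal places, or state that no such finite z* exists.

Set f=λy, z=hλ:
  k1=λy_n ⇒ h·k1=z·y_n;  k2=λ(1+4/7z)y_n ⇒ h·k2=z(1+4/7z)y_n
  y_{n+1}/y_n = 1 + 5/7z + 2/7z(1+4/7z) = 1 + z + 8/49z²
  ⇒ R(z) = 1 + z + 8/49z².

Boundary: |R(x)|=1, x<0.
x=-0.64: |R|=0.4269
R=1: x+8/49x²=0 ⇒ x=−49/8=-6.1250; min R=1−1/(4·8/49)=-0.5312>−1
Confirm numerically:
  x=-6.021: |R|=0.89777 <1
  x=-4.755: |R|=0.06357 <1
  x=-4.085: |R|=0.36056 <1
  x=-3.841: |R|=0.43230 <1
  x=-6.527: |R|=1.42838 >1
  x=-6.335: |R|=1.21720 >1
Interval (-6.1250, 0).

z* = -6.1250.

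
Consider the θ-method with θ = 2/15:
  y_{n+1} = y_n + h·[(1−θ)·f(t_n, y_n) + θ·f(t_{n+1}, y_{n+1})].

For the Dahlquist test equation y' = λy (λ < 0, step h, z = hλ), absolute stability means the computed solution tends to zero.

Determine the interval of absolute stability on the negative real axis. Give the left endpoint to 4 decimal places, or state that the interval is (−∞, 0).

z∈(-2.7273,0).

With y'=λy (z=hλ):
  y_{n+1} = y_n + z·[13/15·y_n + 2/15·y_{n+1}] ⇒ (1 − 2/15z)y_{n+1} = (1 + 13/15z)y_n
  ⇒ R(z) = (1 + 13/15z)/(1 − 2/15z).

Need |R(x)|<1, x<0.
x=-0.68: |R|=0.3765
R=−1: 1+13/15x = −1+2/15x ⇒ -11/15x=2 ⇒ x=2/(-11/15)=-2.7273
Confirm numerically:
  x=-2.607: |R|=0.93455 <1
  x=-2.184: |R|=0.69145 <1
  x=-1.693: |R|=0.38121 <1
  x=-1.479: |R|=0.23538 <1
  x=-2.991: |R|=1.13826 >1
  x=-2.831: |R|=1.05522 >1
Interval (-2.7273, 0).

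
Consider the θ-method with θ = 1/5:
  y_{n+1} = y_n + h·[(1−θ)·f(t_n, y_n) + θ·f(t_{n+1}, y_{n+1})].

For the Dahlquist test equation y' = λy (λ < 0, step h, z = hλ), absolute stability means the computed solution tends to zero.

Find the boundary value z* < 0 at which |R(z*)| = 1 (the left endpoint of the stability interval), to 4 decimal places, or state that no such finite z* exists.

z* = -3.3333.

With y'=λy (z=hλ):
  y_{n+1} = y_n + z·[4/5·y_n + 1/5·y_{n+1}] ⇒ (1 − 1/5z)y_{n+1} = (1 + 4/5z)y_n
  Hence R(z) = (1 + 4/5z)/(1 − 1/5z).

Solve |R(x)|<1 on ℝ⁻.
x=-1.75: |R|=0.2963
R=−1: 1+4/5x = −1+1/5x ⇒ -3/5x=2 ⇒ x=2/(-3/5)=-3.3333
Confirm numerically:
  x=-2.802: |R|=0.79569 <1
  x=-2.490: |R|=0.66222 <1
  x=-2.284: |R|=0.56782 <1
  x=-3.750: |R|=1.14286 >1
  x=-3.739: |R|=1.13926 >1
  x=-3.474: |R|=1.04980 >1
So |R|<1 on (-3.3333, 0).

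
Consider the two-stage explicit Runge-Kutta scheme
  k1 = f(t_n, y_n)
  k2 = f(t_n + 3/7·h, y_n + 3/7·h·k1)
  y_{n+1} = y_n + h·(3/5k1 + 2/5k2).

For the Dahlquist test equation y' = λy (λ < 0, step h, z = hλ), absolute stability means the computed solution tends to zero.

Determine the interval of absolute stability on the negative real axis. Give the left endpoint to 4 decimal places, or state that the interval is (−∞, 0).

Set f=λy, z=hλ:
  k1=λy_n ⇒ h·k1=z·y_n;  k2=λ(1+3/7z)y_n ⇒ h·k2=z(1+3/7z)y_n
  y_{n+1}/y_n = 1 + 3/5z + 2/5z(1+3/7z) = 1 + z + 6/35z²
  Hence R(z) = 1 + z + 6/35z².

Need |R(x)|<1, x<0.
x=-0.47: |R|=0.5679
R=1: x+6/35x²=0 ⇒ x=−35/6=-5.8333; min R=1−1/(4·6/35)=-0.4583>−1
Confirm numerically:
  x=-5.300: |R|=0.51543 <1
  x=-5.129: |R|=0.38071 <1
  x=-4.058: |R|=0.23502 <1
  x=-6.050: |R|=1.22471 >1
  x=-6.017: |R|=1.18945 >1
Interval (-5.8333, 0).

z∈(-5.8333,0).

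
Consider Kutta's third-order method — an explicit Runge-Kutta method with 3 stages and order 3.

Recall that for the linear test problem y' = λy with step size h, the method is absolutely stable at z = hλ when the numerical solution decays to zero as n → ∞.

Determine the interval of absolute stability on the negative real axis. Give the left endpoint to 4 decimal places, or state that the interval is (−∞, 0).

(-2.5127, 0).

Set f=λy, z=hλ:
  order 3, 3-stage ⇒ R(z)=1+z+z^2/2+z^3/6
  (e.g. R(-1.55)=0.03060, |R|=0.03060)

Find x<0 with |R(x)|<1.
x=-1.55: |R|=0.0306
|R(-2.13)|=0.4721 |R(-1.18)|=0.2424 |R(-0.86)|=0.4038
Bisect:
  x_lo=-3.2850 |R|=2.7975  x_hi=-0.3772 |R|=0.6850
  mid=-1.83111 |R|=0.17790 →hi
  mid=-2.55804 |R|=1.07604 →lo
  mid=-2.19457 |R|=0.54806 →hi
  mid=-2.37631 |R|=0.78932 →hi
  mid=-2.46717 |R|=0.92662 →hi
  mid=-2.51261 |R|=0.99977 →hi
  mid=-2.53532 |R|=1.03751 →lo
  mid=-2.52396 |R|=1.01854 →lo
  ...
  [-2.51278,-2.51261] ⇒ x*=-2.5127
Stable set (-2.5127, 0).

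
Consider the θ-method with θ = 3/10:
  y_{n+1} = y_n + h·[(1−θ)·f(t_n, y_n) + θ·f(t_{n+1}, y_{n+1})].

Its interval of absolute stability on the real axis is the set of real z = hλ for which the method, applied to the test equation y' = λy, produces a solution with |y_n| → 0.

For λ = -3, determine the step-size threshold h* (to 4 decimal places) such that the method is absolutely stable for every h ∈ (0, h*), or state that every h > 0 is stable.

(-5.0000,0); λ=-3 ⇒ h* = (5)/3 = 1.6667.

With y'=λy (z=hλ):
  y_{n+1} = y_n + z·[7/10·y_n + 3/10·y_{n+1}] ⇒ (1 − 3/10z)y_{n+1} = (1 + 7/10z)y_n
  R(z) = (1 + 7/10z)/(1 − 3/10z).

Need |R(x)|<1, x<0.
x=-0.77: |R|=0.3745
R=−1: 1+7/10x = −1+3/10x ⇒ -2/5x=2 ⇒ x=2/(-2/5)=-5.0000
Confirm numerically:
  x=-4.189: |R|=0.85625 <1
  x=-3.534: |R|=0.71537 <1
  x=-3.295: |R|=0.65703 <1
  x=-5.298: |R|=1.04603 >1
  x=-5.290: |R|=1.04484 >1
  x=-5.196: |R|=1.03064 >1
So |R|<1 on (-5.0000, 0).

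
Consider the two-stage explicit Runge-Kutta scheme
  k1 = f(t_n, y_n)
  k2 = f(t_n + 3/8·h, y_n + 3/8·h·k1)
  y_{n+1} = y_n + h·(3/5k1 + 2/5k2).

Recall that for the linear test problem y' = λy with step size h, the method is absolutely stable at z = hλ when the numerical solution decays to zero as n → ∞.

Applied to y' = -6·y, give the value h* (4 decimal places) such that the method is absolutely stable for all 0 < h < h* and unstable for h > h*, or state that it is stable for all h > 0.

(-6.6667,0); λ=-6 ⇒ h* = (20/3)/6 = 1.1111.

With y'=λy (z=hλ):
  k1=λy_n ⇒ h·k1=z·y_n;  k2=λ(1+3/8z)y_n ⇒ h·k2=z(1+3/8z)y_n
  y_{n+1}/y_n = 1 + 3/5z + 2/5z(1+3/8z) = 1 + z + 3/20z²
  R(z) = 1 + z + 3/20z².

Find x<0 with |R(x)|<1.
x=-0.63: |R|=0.4295
R=1: x+3/20x²=0 ⇒ x=−20/3=-6.6667; min R=1−1/(4·3/20)=-0.6667>−1
Confirm numerically:
  x=-5.495: |R|=0.03425 <1
  x=-4.604: |R|=0.42448 <1
  x=-3.980: |R|=0.60394 <1
  x=-7.198: |R|=1.57368 >1
  x=-6.805: |R|=1.14120 >1
Interval (-6.6667, 0).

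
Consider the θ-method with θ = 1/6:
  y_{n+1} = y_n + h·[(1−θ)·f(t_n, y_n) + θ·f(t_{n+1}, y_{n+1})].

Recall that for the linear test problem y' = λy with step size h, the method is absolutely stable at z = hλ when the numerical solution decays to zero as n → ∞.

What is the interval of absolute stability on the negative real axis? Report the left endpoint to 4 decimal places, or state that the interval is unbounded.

(-3.0000, 0).

On y'=λy, z=hλ:
  y_{n+1} = y_n + z·[5/6·y_n + 1/6·y_{n+1}] ⇒ (1 − 1/6z)y_{n+1} = (1 + 5/6z)y_n
  R(z) = (1 + 5/6z)/(1 − 1/6z).

Boundary: |R(x)|=1, x<0.
x=-1.75: |R|=0.3548
R=−1: 1+5/6x = −1+1/6x ⇒ -2/3x=2 ⇒ x=2/(-2/3)=-3.0000
Confirm numerically:
  x=-2.939: |R|=0.97270 <1
  x=-1.874: |R|=0.42799 <1
  x=-1.758: |R|=0.35963 <1
  x=-1.424: |R|=0.15086 <1
  x=-3.423: |R|=1.17956 >1
  x=-3.173: |R|=1.07544 >1
  x=-3.070: |R|=1.03087 >1
So |R|<1 on (-3.0000, 0).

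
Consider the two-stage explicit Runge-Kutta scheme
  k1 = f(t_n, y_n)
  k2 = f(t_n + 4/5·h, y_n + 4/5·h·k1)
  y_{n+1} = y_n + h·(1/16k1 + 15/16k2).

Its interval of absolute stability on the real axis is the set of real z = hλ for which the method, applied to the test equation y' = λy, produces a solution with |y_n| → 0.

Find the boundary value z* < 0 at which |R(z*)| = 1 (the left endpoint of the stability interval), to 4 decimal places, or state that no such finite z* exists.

Test eqn y'=λy, z=hλ:
  k1=λy_n ⇒ h·k1=z·y_n;  k2=λ(1+4/5z)y_n ⇒ h·k2=z(1+4/5z)y_n
  y_{n+1}/y_n = 1 + 1/16z + 15/16z(1+4/5z) = 1 + z + 3/4z²
  R(z) = 1 + z + 3/4z².

Find x<0 with |R(x)|<1.
x=-1.53: |R|=1.2257
R=1: x+3/4x²=0 ⇒ x=−4/3=-1.3333; min R=1−1/(4·3/4)=0.6667>−1
Confirm numerically:
  x=-1.223: |R|=0.89880 <1
  x=-1.183: |R|=0.86662 <1
  x=-1.033: |R|=0.76732 <1
  x=-0.992: |R|=0.74605 <1
  x=-1.928: |R|=1.85989 >1
  x=-1.875: |R|=1.76172 >1
Interval (-1.3333, 0).

left endpoint -1.3333.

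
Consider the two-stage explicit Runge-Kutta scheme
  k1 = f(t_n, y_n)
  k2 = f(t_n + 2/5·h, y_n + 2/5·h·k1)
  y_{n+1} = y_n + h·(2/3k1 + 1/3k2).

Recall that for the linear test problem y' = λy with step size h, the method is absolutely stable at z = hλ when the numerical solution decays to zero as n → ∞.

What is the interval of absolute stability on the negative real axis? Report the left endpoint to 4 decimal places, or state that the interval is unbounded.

z∈(-7.5000,0).

Test eqn y'=λy, z=hλ:
  k1=λy_n ⇒ h·k1=z·y_n;  k2=λ(1+2/5z)y_n ⇒ h·k2=z(1+2/5z)y_n
  y_{n+1}/y_n = 1 + 2/3z + 1/3z(1+2/5z) = 1 + z + 2/15z²
  R(z) = 1 + z + 2/15z².

Need |R(x)|<1, x<0.
x=-1.59: |R|=0.2529
R=1: x+2/15x²=0 ⇒ x=−15/2=-7.5000; min R=1−1/(4·2/15)=-0.8750>−1
Confirm numerically:
  x=-6.736: |R|=0.31383 <1
  x=-6.589: |R|=0.19966 <1
  x=-4.245: |R|=0.84233 <1
  x=-7.902: |R|=1.42355 >1
  x=-7.704: |R|=1.20955 >1
  x=-7.697: |R|=1.20217 >1
So |R|<1 on (-7.5000, 0).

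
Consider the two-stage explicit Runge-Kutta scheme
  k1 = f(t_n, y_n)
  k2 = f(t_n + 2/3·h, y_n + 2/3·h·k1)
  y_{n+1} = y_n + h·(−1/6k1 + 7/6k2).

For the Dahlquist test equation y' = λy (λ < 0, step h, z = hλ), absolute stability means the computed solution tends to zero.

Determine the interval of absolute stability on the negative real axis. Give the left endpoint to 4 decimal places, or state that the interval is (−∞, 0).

z∈(-1.2857,0).

On y'=λy, z=hλ:
  k1=λy_n ⇒ h·k1=z·y_n;  k2=λ(1+2/3z)y_n ⇒ h·k2=z(1+2/3z)y_n
  y_{n+1}/y_n = 1 − 1/6z + 7/6z(1+2/3z) = 1 + z + 7/9z²
  so R(z) = 1 + z + 7/9z².

Solve |R(x)|<1 on ℝ⁻.
x=-0.66: |R|=0.6788
R=1: x+7/9x²=0 ⇒ x=−9/7=-1.2857; min R=1−1/(4·7/9)=0.6786>−1
Confirm numerically:
  x=-1.115: |R|=0.85195 <1
  x=-0.774: |R|=0.69195 <1
  x=-0.756: |R|=0.68853 <1
  x=-0.687: |R|=0.68009 <1
  x=-1.477: |R|=1.21974 >1
  x=-1.379: |R|=1.10005 >1
So |R|<1 on (-1.2857, 0).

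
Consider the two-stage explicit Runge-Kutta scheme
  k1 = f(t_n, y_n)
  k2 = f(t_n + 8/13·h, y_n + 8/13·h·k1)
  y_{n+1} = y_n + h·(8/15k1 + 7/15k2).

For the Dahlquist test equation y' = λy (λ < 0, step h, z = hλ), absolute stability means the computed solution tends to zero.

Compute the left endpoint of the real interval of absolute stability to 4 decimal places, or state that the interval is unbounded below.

Test eqn y'=λy, z=hλ:
  k1=λy_n ⇒ h·k1=z·y_n;  k2=λ(1+8/13z)y_n ⇒ h·k2=z(1+8/13z)y_n
  y_{n+1}/y_n = 1 + 8/15z + 7/15z(1+8/13z) = 1 + z + 56/195z²
  ⇒ R(z) = 1 + z + 56/195z².

Solve |R(x)|<1 on ℝ⁻.
x=-0.73: |R|=0.4230
R=1: x+56/195x²=0 ⇒ x=−195/56=-3.4821; min R=1−1/(4·56/195)=0.1295>−1
Confirm numerically:
  x=-3.217: |R|=0.75505 <1
  x=-1.598: |R|=0.13534 <1
  x=-1.570: |R|=0.13787 <1
  x=-1.431: |R|=0.15707 <1
  x=-4.026: |R|=1.62880 >1
  x=-3.881: |R|=1.44454 >1
Interval (-3.4821, 0).

z* = -3.4821.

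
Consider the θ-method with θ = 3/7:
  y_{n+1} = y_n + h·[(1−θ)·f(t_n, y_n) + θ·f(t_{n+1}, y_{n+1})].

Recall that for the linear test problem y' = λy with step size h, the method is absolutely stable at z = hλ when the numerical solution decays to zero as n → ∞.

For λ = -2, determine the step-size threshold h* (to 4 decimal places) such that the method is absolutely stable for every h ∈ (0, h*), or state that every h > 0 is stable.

(-14.0000,0); λ=-2 ⇒ h* = (14)/2 = 7.0000.

On y'=λy, z=hλ:
  y_{n+1} = y_n + z·[4/7·y_n + 3/7·y_{n+1}] ⇒ (1 − 3/7z)y_{n+1} = (1 + 4/7z)y_n
  Hence R(z) = (1 + 4/7z)/(1 − 3/7z).

Find x<0 with |R(x)|<1.
x=-0.75: |R|=0.4324
R=−1: 1+4/7x = −1+3/7x ⇒ -1/7x=2 ⇒ x=2/(-1/7)=-14.0000
Confirm numerically:
  x=-12.657: |R|=0.97014 <1
  x=-12.380: |R|=0.96330 <1
  x=-10.697: |R|=0.91550 <1
  x=-6.528: |R|=0.71893 <1
  x=-14.374: |R|=1.00746 >1
  x=-14.116: |R|=1.00235 >1
Stable set (-14.0000, 0).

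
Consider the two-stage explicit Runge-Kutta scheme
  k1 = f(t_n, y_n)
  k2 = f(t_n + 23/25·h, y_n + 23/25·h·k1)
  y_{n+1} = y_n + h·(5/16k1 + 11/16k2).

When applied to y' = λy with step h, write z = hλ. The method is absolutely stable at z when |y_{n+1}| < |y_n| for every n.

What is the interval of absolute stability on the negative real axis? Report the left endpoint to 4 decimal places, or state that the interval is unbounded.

With y'=λy (z=hλ):
  k1=λy_n ⇒ h·k1=z·y_n;  k2=λ(1+23/25z)y_n ⇒ h·k2=z(1+23/25z)y_n
  y_{n+1}/y_n = 1 + 5/16z + 11/16z(1+23/25z) = 1 + z + 253/400z²
  R(z) = 1 + z + 253/400z².

Solve |R(x)|<1 on ℝ⁻.
x=-0.89: |R|=0.6110
R=1: x+253/400x²=0 ⇒ x=−400/253=-1.5810; min R=1−1/(4·253/400)=0.6047>−1
Confirm numerically:
  x=-1.026: |R|=0.63982 <1
  x=-1.008: |R|=0.63466 <1
  x=-0.958: |R|=0.62249 <1
  x=-1.988: |R|=1.51173 >1
  x=-1.852: |R|=1.31741 >1
Stable set (-1.5810, 0).

z∈(-1.5810,0).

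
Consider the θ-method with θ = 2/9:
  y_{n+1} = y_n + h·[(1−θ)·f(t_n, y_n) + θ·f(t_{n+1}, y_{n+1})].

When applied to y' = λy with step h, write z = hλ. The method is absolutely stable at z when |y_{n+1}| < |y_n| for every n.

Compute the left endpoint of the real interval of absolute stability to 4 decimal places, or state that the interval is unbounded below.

Test eqn y'=λy, z=hλ:
  y_{n+1} = y_n + z·[7/9·y_n + 2/9·y_{n+1}] ⇒ (1 − 2/9z)y_{n+1} = (1 + 7/9z)y_n
  ⇒ R(z) = (1 + 7/9z)/(1 − 2/9z).

Solve |R(x)|<1 on ℝ⁻.
x=-1.49: |R|=0.1194
R=−1: 1+7/9x = −1+2/9x ⇒ -5/9x=2 ⇒ x=2/(-5/9)=-3.6000
Confirm numerically:
  x=-3.304: |R|=0.90518 <1
  x=-1.835: |R|=0.30347 <1
  x=-1.470: |R|=0.10804 <1
  x=-4.142: |R|=1.15679 >1
  x=-3.932: |R|=1.09843 >1
  x=-3.658: |R|=1.01777 >1
So |R|<1 on (-3.6000, 0).

left endpoint -3.6000.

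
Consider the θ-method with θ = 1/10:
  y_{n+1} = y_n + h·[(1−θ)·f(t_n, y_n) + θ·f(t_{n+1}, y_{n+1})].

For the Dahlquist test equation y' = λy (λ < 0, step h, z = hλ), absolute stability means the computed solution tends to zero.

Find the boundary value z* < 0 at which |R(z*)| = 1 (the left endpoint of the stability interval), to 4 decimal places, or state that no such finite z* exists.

z* = -2.5000.

Test eqn y'=λy, z=hλ:
  y_{n+1} = y_n + z·[9/10·y_n + 1/10·y_{n+1}] ⇒ (1 − 1/10z)y_{n+1} = (1 + 9/10z)y_n
  so R(z) = (1 + 9/10z)/(1 − 1/10z).

Find x<0 with |R(x)|<1.
x=-1.23: |R|=0.0953
R=−1: 1+9/10x = −1+1/10x ⇒ -4/5x=2 ⇒ x=2/(-4/5)=-2.5000
Confirm numerically:
  x=-2.316: |R|=0.88048 <1
  x=-1.916: |R|=0.60792 <1
  x=-1.819: |R|=0.53905 <1
  x=-1.781: |R|=0.51176 <1
  x=-3.100: |R|=1.36641 >1
  x=-2.673: |R|=1.10921 >1
Stable set (-2.5000, 0).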